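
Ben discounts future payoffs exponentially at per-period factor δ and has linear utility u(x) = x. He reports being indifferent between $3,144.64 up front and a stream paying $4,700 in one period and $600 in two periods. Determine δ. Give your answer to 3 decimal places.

δ ≈ 0.620

Present value of the stream is 4700·δ + 600·δ². Indifference gives 4700δ + 600δ² = 3144.64.
So 600δ² + 4700δ − 3144.64 = 0.
The positive root is δ = [−4700 + √(4700² + 4·600·3144.64)] / (2·600) = (−4700 + 5444.000)/1200 ≈ 0.620.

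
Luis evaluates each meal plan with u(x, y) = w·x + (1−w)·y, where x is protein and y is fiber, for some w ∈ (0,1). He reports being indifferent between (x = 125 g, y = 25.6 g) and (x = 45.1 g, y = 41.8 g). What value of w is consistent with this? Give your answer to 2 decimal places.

u(125,25.6) = u(45.1,41.8) means w·125 + (1−w)·25.6 = w·45.1 + (1−w)·41.8.
Rearranging, 79.9·w − 16.2·(1−w) = 0.
Hence w = 16.2/(79.9+16.2) = 16.2/96.1 = 0.17.

w = 0.17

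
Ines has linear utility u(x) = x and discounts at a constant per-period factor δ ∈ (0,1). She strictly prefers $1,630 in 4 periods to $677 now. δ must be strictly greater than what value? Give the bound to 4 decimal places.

The preference means 677 < δ^4·1630.
Dividing by 1630: δ^4 > 0.41534. Both sides are positive, so the 4th root keeps the direction.
δ > 0.41534^(1/4) = 0.8028.

δ > 0.8028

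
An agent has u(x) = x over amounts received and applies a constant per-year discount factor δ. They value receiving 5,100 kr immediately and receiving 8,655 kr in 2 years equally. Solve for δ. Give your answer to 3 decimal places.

δ ≈ 0.768

Equating discounted utilities: u(5100) = δ^2·u(8655) ⇒ δ^2 = u(5100)/u(8655).
With u(x) = x: δ^2 = 5100/8655 = 0.58925.
Taking the square root: δ = 0.58925^(1/2) ≈ 0.768.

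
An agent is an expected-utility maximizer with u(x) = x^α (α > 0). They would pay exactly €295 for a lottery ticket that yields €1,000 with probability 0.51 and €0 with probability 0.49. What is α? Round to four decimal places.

α ≈ 0.5516

The lottery's expected utility is 0.51·u(1000) + 0.49·u(0) = 0.51·1000^α (since u(0) = 0 for α > 0).
Indifference: 295^α = 0.51·1000^α, so (295/1000)^α = 0.51.
Take logs: α = ln 0.51 / ln(295/1000) ≈ 0.551569.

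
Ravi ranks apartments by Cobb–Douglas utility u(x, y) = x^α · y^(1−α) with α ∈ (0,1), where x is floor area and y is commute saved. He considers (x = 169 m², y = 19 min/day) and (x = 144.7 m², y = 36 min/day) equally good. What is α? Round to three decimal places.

α ≈ 0.805

Indifference: 169^α · 19^(1−α) = 144.7^α · 36^(1−α).
(169/144.7)^α = (36/19)^(1−α); take logs: α·ln(169/144.7) = (1−α)·ln(36/19), i.e. α·0.155236 = (1−α)·0.639080.
Thus α·(0.794316) = 0.639080, so α = 0.639080/0.794316 ≈ 0.805.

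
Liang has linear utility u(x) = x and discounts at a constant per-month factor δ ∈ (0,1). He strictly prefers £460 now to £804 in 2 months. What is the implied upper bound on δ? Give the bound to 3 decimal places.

Comparing present values: 460 > δ^2·804.
Dividing by 804: δ^2 < 0.57214. Both sides are positive, so the square root keeps the direction.
δ < (460/804)^(1/2) ≈ 0.756.

δ < 0.756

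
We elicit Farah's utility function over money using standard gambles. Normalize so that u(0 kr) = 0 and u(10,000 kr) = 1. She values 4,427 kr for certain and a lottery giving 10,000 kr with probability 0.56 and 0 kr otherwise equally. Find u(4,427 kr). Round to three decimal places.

By the standard-gamble method, u(4,427 kr) is just the indifference probability on the best outcome: 0.56.

0.560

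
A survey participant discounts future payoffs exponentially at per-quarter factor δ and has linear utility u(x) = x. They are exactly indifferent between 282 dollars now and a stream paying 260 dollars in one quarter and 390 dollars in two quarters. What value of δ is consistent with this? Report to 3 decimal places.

δ ≈ 0.580

Equating present values: 282 = 260δ + 390δ².
So 390δ² + 260δ − 282 = 0.
By the quadratic formula (taking the positive root), δ = (−260 + √507520.00) / 780 ≈ 0.580.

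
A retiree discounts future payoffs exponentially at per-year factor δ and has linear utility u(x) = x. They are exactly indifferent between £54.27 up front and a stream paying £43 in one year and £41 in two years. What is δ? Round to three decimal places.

δ ≈ 0.740

Present value of the stream is 43·δ + 41·δ². Indifference gives 43δ + 41δ² = 54.27.
So 41δ² + 43δ − 54.27 = 0.
The positive root is δ = [−43 + √(43² + 4·41·54.27)] / (2·41) = (−43 + 103.679)/82 ≈ 0.740.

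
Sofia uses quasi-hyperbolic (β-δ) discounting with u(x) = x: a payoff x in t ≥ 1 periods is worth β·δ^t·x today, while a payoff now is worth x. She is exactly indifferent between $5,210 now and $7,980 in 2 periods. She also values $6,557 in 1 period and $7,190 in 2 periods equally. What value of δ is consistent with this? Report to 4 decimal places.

The second indifference involves only future payoffs, so β cancels: β·δ^1·6557 = β·δ^2·7190, giving δ = 6557/7190 = 0.91196.

δ ≈ 0.9120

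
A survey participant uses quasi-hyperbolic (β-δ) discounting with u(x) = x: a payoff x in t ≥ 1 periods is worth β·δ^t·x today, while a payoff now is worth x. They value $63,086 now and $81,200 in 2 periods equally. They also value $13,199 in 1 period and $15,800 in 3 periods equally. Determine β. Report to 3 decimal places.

β ≈ 0.930

The second indifference involves only future payoffs, so β cancels: β·δ^1·13199 = β·δ^3·15800, giving δ^2 = 13199/15800 = 0.83538, so δ = 0.91399.
The first indifference: 63086 = β·δ^2·81200, so β = 63086/(δ^2·81200) = 63086/(0.83538·81200) ≈ 0.930.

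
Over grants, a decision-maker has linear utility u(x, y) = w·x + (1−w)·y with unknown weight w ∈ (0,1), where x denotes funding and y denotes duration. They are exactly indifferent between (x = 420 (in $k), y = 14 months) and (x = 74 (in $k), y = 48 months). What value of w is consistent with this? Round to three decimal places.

Indifference: w·420 + (1−w)·14 = w·74 + (1−w)·48.
w·(420−74) = (1−w)·(48−14), i.e. w·346 = (1−w)·34.
The marginal rate of substitution is 34/346, so w = 34/(346+34) = 0.089.

w = 0.089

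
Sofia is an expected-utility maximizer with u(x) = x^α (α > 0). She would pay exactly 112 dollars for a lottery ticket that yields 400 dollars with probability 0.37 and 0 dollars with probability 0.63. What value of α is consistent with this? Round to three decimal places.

α ≈ 0.781

The lottery's expected utility is 0.37·u(400) + 0.63·u(0) = 0.37·400^α (since u(0) = 0 for α > 0).
Setting u(112) equal to that: 112^α = 0.37·400^α ⇒ (112/400)^α = 0.37.
Taking logs: α·ln(112/400) = ln(0.37), so α = -0.994252 / -1.272966 ≈ 0.781.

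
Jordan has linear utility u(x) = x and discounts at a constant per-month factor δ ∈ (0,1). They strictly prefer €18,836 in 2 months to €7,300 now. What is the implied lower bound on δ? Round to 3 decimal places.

δ > 0.623

Under u(x) = x this choice says 7300 < δ^2·18836.
So δ^2 > 7300/18836 = 0.38756; taking the square root of both positive sides preserves the inequality.
δ > (7300/18836)^(1/2) ≈ 0.623.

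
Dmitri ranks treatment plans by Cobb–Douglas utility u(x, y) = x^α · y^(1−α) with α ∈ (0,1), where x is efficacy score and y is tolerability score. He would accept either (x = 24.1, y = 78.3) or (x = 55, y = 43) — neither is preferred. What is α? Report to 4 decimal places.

Indifference: 24.1^α · 78.3^(1−α) = 55^α · 43^(1−α).
Taking logs: α·ln 24.1 + (1−α)·ln 78.3 = α·ln 55 + (1−α)·ln 43, i.e. α·-0.8251213 = (1−α)·-0.5993475.
So α/(1−α) = (-0.5993475)/(-0.8251213) = 0.7263750, and α = 0.7263750/1.7263750 ≈ 0.4208.

α ≈ 0.4208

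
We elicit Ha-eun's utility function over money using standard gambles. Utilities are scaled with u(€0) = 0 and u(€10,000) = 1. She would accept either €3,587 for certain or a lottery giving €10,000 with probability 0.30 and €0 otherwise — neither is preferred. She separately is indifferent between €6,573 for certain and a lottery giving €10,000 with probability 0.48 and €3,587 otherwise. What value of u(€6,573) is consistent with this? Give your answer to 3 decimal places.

0.636

First, u(€3,587) = 0.30·u(€10,000) + 0.70·u(€0) = 0.30.
Chaining: u(€6,573) = 0.48·1.00 + 0.52·0.30 = 0.6360.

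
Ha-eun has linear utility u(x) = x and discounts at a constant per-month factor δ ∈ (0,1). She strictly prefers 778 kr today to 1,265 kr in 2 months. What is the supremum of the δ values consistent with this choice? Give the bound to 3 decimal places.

δ < 0.784

Comparing present values: 778 > δ^2·1265.
So δ^2 < 778/1265 = 0.61502; taking the square root of both positive sides preserves the inequality.
δ < 0.61502^(1/2) = 0.784.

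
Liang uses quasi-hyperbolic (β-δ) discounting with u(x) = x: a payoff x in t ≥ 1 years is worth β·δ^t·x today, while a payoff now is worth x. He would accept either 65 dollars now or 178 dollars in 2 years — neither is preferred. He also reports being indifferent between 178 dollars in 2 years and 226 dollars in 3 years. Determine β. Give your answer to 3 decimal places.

β ≈ 0.589

From the later pair, β·δ^2·178 = β·δ^3·226; dividing through, δ = 178/226 = 0.78761.
Substituting δ into 65 = β·δ^2·178: β = 65/(110.419) ≈ 0.589.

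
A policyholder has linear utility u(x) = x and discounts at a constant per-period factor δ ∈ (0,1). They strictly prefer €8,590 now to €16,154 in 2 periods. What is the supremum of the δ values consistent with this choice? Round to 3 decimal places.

δ < 0.729

Comparing present values: 8590 > δ^2·16154.
Dividing by 16154: δ^2 < 0.53176. Both sides are positive, so the square root keeps the direction.
δ < 0.53176^(1/2) = 0.729.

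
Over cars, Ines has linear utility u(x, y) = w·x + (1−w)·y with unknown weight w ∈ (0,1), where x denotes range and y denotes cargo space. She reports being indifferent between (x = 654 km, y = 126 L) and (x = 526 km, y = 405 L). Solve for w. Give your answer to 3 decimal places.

u(654,126) = u(526,405) means w·654 + (1−w)·126 = w·526 + (1−w)·405.
w·(654−526) = (1−w)·(405−126), i.e. w·128 = (1−w)·279.
The marginal rate of substitution is 279/128, so w = 279/(128+279) = 0.686.

w = 0.686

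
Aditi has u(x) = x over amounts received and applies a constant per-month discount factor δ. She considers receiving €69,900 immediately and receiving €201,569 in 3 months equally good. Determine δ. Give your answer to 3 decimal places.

δ ≈ 0.703

Equating discounted utilities: u(69900) = δ^3·u(201569) ⇒ δ^3 = u(69900)/u(201569).
With u(x) = x: δ^3 = 69900/201569 = 0.34678.
So δ = 0.34678^(1/3) ≈ 0.703.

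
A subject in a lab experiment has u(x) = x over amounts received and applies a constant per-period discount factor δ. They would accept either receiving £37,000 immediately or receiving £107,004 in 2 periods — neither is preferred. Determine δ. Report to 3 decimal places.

δ ≈ 0.588

Equating discounted utilities: u(37000) = δ^2·u(107004) ⇒ δ^2 = u(37000)/u(107004).
With u(x) = x: δ^2 = 37000/107004 = 0.34578.
Hence δ = (0.34578)^(1/2) = 0.58803.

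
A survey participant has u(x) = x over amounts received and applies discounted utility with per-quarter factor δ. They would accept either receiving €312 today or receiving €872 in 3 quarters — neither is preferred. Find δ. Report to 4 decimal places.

δ ≈ 0.7099

The payoff in 3 quarters is discounted by δ^3, so u(312) = δ^3·u(872) and δ^3 = u(312)/u(872).
With u(x) = x: δ^3 = 312/872 = 0.35780.
Taking the cube root: δ = 0.35780^(1/3) ≈ 0.7099.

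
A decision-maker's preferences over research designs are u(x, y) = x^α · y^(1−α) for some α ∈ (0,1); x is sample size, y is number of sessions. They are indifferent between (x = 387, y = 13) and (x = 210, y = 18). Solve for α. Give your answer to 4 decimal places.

The Cobb–Douglas utilities coincide, so 387^α·13^(1−α) = 210^α·18^(1−α).
Taking logs: α·ln 387 + (1−α)·ln 13 = α·ln 210 + (1−α)·ln 18, i.e. α·0.6113172 = (1−α)·0.3254224.
So α/(1−α) = (0.3254224)/(0.6113172) = 0.5323299, and α = 0.5323299/1.5323299 ≈ 0.3474.

α ≈ 0.3474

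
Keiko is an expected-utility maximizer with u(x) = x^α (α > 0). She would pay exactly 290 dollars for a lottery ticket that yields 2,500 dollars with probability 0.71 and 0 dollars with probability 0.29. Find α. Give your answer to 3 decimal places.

Since u(0) = 0, the lottery's EU is 0.71·2500^α.
Indifference: 290^α = 0.71·2500^α, so (290/2500)^α = 0.71.
Take logs: α = ln 0.71 / ln(290/2500) ≈ 0.15899.

α ≈ 0.159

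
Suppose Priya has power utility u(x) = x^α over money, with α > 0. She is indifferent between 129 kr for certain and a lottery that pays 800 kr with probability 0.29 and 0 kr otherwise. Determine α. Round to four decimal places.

α ≈ 0.6784

Since u(0) = 0, the lottery's EU is 0.29·800^α.
Equating: 129^α = 0.29·800^α, i.e. 0.1613^α = 0.29.
α = ln(0.29) / ln(129/800) = -1.2378744/-1.8247993 ≈ 0.6784.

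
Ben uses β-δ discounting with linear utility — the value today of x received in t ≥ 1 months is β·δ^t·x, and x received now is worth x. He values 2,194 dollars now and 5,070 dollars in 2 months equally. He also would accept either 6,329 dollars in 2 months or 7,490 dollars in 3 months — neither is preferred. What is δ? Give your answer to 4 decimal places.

δ ≈ 0.8450

From the later pair, β·δ^2·6329 = β·δ^3·7490; dividing through, δ = 6329/7490 = 0.84499.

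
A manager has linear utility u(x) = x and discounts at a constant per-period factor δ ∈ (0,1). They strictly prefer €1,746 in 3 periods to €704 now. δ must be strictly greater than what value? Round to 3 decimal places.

Comparing present values: 704 < δ^3·1746.
Hence δ^3 > 704/1746 = 0.40321, and x ↦ x^(1/3) is increasing on (0,∞).
δ > 0.40321^(1/3) = 0.739.

δ > 0.739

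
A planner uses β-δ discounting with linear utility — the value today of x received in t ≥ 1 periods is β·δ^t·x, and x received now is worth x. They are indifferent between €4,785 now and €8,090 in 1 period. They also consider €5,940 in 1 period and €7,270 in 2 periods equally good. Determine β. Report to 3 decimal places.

From the later pair, β·δ^1·5940 = β·δ^2·7270; dividing through, δ = 5940/7270 = 0.81706.
Substituting δ into 4785 = β·δ·8090: β = 4785/(6609.986) ≈ 0.724.

β ≈ 0.724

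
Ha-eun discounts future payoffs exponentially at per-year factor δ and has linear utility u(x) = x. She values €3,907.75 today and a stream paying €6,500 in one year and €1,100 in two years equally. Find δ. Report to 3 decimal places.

Equating present values: 3907.75 = 6500δ + 1100δ².
Rearranged: 1100δ² + 6500δ − 3907.75 = 0.
δ = (−6500 + √(6500² + 4·1100·3907.75)) / (2·1100) = (−6500 + √59444100.00) / 2200 ≈ 0.550.

δ ≈ 0.550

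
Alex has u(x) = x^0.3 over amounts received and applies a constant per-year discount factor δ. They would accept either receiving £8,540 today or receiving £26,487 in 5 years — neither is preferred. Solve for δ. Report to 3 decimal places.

δ ≈ 0.934

Indifference means u(8540) = δ^5 · u(26487), so δ^5 = u(8540)/u(26487).
With u(x) = x^0.3: δ^5 = 8540^0.3/26487^0.3 = (8540/26487)^0.3 = 0.71208.
Taking the 5th root: δ = 0.71208^(1/5) ≈ 0.934.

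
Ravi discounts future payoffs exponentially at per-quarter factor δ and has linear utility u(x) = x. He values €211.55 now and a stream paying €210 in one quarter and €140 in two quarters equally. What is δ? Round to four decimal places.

Present value of the stream is 210·δ + 140·δ². Indifference gives 210δ + 140δ² = 211.55.
So 140δ² + 210δ − 211.55 = 0.
By the quadratic formula (taking the positive root), δ = (−210 + √162568.00) / 280 ≈ 0.6900.

δ ≈ 0.6900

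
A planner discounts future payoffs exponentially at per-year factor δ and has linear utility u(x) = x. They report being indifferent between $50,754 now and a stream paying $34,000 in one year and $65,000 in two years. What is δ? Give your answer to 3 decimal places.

The stream is worth 34000δ + 65000δ² today, so 34000δ + 65000δ² = 50754.
That is, 65000δ² + 34000δ − 50754 = 0, a quadratic in δ.
The positive root is δ = [−34000 + √(34000² + 4·65000·50754)] / (2·65000) = (−34000 + 119800.000)/130000 ≈ 0.660.

δ ≈ 0.660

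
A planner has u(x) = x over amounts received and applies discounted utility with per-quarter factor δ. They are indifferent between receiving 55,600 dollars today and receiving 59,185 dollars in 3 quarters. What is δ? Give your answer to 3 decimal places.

The payoff in 3 quarters is discounted by δ^3, so u(55600) = δ^3·u(59185) and δ^3 = u(55600)/u(59185).
With u(x) = x: δ^3 = 55600/59185 = 0.93943.
So δ = 0.93943^(1/3) ≈ 0.979.

δ ≈ 0.979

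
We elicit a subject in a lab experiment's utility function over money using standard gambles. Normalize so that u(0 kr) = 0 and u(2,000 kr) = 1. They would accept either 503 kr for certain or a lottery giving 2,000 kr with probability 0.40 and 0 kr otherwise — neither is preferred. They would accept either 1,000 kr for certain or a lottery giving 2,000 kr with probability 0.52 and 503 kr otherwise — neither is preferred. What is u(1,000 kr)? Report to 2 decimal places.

The first gamble pins u(503 kr): it must equal 0.40·1 + 0.60·0 = 0.40.
Chaining: u(1,000 kr) = 0.52·1.00 + 0.48·0.40 = 0.7120.

0.71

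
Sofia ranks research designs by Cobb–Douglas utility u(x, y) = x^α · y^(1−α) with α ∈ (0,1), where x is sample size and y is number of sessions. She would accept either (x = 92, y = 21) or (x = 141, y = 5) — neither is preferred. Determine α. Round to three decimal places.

The Cobb–Douglas utilities coincide, so 92^α·21^(1−α) = 141^α·5^(1−α).
(92/141)^α = (5/21)^(1−α); take logs: α·ln(92/141) = (1−α)·ln(5/21), i.e. α·-0.426971 = (1−α)·-1.435085.
So α/(1−α) = (-1.435085)/(-0.426971) = 3.361083, and α = 3.361083/4.361083 ≈ 0.771.

α ≈ 0.771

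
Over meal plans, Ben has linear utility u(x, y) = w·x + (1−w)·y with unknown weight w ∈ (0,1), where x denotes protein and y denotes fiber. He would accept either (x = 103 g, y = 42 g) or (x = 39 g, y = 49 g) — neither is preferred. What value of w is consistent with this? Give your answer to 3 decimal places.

u(103,42) = u(39,49) means w·103 + (1−w)·42 = w·39 + (1−w)·49.
Collecting terms: w·64 = (1−w)·7.
The marginal rate of substitution is 7/64, so w = 7/(64+7) = 0.099.

w = 0.099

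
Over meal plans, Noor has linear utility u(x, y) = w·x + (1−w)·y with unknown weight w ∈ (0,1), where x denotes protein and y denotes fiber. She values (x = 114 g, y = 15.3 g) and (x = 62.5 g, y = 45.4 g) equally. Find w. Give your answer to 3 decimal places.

w = 0.369

Equating utilities: w·114 + (1−w)·15.3 = w·62.5 + (1−w)·45.4.
w·(114−62.5) = (1−w)·(45.4−15.3), i.e. w·51.5 = (1−w)·30.1.
So w/(1−w) = 30.1/51.5 = 0.5845, giving w = 30.1/(51.5+30.1) = 0.369.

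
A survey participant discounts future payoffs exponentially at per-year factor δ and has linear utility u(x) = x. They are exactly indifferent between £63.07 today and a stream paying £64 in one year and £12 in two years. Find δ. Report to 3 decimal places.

δ ≈ 0.850

Present value of the stream is 64·δ + 12·δ². Indifference gives 64δ + 12δ² = 63.07.
So 12δ² + 64δ − 63.07 = 0.
The positive root is δ = [−64 + √(64² + 4·12·63.07)] / (2·12) = (−64 + 84.400)/24 ≈ 0.850.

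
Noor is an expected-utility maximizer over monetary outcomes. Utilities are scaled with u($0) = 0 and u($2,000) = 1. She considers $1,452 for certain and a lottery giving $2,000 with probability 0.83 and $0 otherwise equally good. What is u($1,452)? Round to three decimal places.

The indifference gives u($1,452) = 0.83·u($2,000) + 0.17·u($0) = 0.83·1 + 0.17·0 = 0.83.

0.830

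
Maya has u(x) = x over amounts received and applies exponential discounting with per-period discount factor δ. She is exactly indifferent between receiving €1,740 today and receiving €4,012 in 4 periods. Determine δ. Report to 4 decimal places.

δ ≈ 0.8115

The payoff in 4 periods is discounted by δ^4, so u(1740) = δ^4·u(4012) and δ^4 = u(1740)/u(4012).
With u(x) = x: δ^4 = 1740/4012 = 0.43370.
Hence δ = (0.43370)^(1/4) = 0.811516.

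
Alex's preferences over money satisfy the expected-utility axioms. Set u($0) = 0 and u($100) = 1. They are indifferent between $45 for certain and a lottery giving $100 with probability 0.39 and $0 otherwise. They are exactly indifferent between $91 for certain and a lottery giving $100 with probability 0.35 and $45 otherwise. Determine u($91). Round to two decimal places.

0.60

From the first indifference, u($45) = 0.39·u($100) + 0.61·u($0) = 0.39·1 + 0.61·0 = 0.39.
Chaining: u($91) = 0.35·1.00 + 0.65·0.39 = 0.6035.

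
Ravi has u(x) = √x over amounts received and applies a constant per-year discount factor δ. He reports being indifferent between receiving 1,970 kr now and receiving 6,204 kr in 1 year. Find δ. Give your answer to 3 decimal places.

The payoff in 1 year is discounted by δ, so u(1970) = δ·u(6204) and δ = u(1970)/u(6204).
Since u(x) = √x, δ = √(1970/6204) = 0.56350.

δ ≈ 0.564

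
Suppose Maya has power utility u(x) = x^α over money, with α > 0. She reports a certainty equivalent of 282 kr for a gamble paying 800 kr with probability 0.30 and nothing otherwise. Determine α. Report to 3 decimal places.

Since u(0) = 0, the lottery's EU is 0.30·800^α.
Setting u(282) equal to that: 282^α = 0.30·800^α ⇒ (282/800)^α = 0.30.
Taking logs: α·ln(282/800) = ln(0.30), so α = -1.203973 / -1.042705 ≈ 1.155.

α ≈ 1.155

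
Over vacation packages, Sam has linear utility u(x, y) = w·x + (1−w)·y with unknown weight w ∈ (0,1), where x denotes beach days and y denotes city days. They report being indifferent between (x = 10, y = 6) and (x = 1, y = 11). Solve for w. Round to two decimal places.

w = 0.36

Equating utilities: w·10 + (1−w)·6 = w·1 + (1−w)·11.
w·(10−1) = (1−w)·(11−6), i.e. w·9 = (1−w)·5.
Hence w = 5/(9+5) = 5/14 = 0.36.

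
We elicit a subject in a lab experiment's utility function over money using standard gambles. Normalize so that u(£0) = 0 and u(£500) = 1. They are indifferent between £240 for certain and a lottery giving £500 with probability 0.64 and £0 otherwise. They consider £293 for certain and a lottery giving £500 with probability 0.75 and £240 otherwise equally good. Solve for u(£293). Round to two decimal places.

The first gamble pins u(£240): it must equal 0.64·1 + 0.36·0 = 0.64.
Chaining: u(£293) = 0.75·1.00 + 0.25·0.64 = 0.9100.

0.91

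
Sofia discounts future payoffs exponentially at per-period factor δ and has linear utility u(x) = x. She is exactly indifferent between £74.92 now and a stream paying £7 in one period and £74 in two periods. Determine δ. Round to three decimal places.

Equating present values: 74.92 = 7δ + 74δ².
Rearranged: 74δ² + 7δ − 74.92 = 0.
By the quadratic formula (taking the positive root), δ = (−7 + √22225.32) / 148 ≈ 0.960.

δ ≈ 0.960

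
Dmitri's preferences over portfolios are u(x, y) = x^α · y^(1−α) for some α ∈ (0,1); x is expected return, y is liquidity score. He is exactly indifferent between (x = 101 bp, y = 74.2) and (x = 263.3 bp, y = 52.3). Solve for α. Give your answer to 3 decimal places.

The Cobb–Douglas utilities coincide, so 101^α·74.2^(1−α) = 263.3^α·52.3^(1−α).
Taking logs: α·ln 101 + (1−α)·ln 74.2 = α·ln 263.3 + (1−α)·ln 52.3, i.e. α·-0.958174 = (1−α)·-0.349768.
Thus α·(-1.307942) = -0.349768, so α = -0.349768/-1.307942 ≈ 0.267.

α ≈ 0.267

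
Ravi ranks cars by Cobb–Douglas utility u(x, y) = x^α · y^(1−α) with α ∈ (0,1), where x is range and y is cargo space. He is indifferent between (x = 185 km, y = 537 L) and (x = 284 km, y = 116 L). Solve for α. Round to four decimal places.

α ≈ 0.7814

Indifference: 185^α · 537^(1−α) = 284^α · 116^(1−α).
(185/284)^α = (116/537)^(1−α); take logs: α·ln(185/284) = (1−α)·ln(116/537), i.e. α·-0.4286184 = (1−α)·-1.5324079.
So α/(1−α) = (-1.5324079)/(-0.4286184) = 3.5752266, and α = 3.5752266/4.5752266 ≈ 0.7814.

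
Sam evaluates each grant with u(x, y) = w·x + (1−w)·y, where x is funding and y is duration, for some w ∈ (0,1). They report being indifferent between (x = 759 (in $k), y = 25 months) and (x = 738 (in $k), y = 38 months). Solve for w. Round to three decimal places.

u(759,25) = u(738,38) means w·759 + (1−w)·25 = w·738 + (1−w)·38.
Rearranging, 21·w − 13·(1−w) = 0.
The marginal rate of substitution is 13/21, so w = 13/(21+13) = 0.382.

w = 0.382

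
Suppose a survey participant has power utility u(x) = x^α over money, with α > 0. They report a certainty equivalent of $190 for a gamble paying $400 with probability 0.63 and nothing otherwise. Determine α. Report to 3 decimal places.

EU(lottery) = 0.63·400^α + 0.37·0 = 0.63·400^α.
Equating: 190^α = 0.63·400^α, i.e. 0.4750^α = 0.63.
α = ln(0.63) / ln(190/400) = -0.462035/-0.744440 ≈ 0.621.

α ≈ 0.621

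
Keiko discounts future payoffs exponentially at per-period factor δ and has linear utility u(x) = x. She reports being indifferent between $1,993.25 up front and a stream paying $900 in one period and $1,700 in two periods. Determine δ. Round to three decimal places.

Equating present values: 1993.25 = 900δ + 1700δ².
Rearranged: 1700δ² + 900δ − 1993.25 = 0.
The positive root is δ = [−900 + √(900² + 4·1700·1993.25)] / (2·1700) = (−900 + 3790.000)/3400 ≈ 0.850.

δ ≈ 0.850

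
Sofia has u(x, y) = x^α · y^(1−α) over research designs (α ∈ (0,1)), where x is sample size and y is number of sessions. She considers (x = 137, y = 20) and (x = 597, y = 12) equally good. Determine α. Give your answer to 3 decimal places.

α ≈ 0.258

Indifference: 137^α · 20^(1−α) = 597^α · 12^(1−α).
Taking logs: α·ln 137 + (1−α)·ln 20 = α·ln 597 + (1−α)·ln 12, i.e. α·-1.471936 = (1−α)·-0.510826.
Thus α·(-1.982762) = -0.510826, so α = -0.510826/-1.982762 ≈ 0.258.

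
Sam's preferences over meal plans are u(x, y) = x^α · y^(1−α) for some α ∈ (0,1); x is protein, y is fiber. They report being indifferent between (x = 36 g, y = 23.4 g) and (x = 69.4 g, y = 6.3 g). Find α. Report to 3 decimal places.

Set the two utilities equal: 36^α·23.4^(1−α) = 69.4^α·6.3^(1−α).
Taking logs: α·ln 36 + (1−α)·ln 23.4 = α·ln 69.4 + (1−α)·ln 6.3, i.e. α·-0.656368 = (1−α)·-1.312186.
So α/(1−α) = (-1.312186)/(-0.656368) = 1.999162, and α = 1.999162/2.999162 ≈ 0.667.

α ≈ 0.667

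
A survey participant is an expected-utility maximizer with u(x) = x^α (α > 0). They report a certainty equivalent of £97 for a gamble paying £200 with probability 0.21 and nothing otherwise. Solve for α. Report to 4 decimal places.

Since u(0) = 0, the lottery's EU is 0.21·200^α.
Equating: 97^α = 0.21·200^α, i.e. 0.4850^α = 0.21.
Taking logs: α·ln(97/200) = ln(0.21), so α = -1.5606477 / -0.7236064 ≈ 2.1568.

α ≈ 2.1568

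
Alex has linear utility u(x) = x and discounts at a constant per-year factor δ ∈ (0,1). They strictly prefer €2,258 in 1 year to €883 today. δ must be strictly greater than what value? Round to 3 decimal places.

Under u(x) = x this choice says 883 < δ·2258.
Dividing through by 2258 gives δ > 0.39105.

δ > 0.391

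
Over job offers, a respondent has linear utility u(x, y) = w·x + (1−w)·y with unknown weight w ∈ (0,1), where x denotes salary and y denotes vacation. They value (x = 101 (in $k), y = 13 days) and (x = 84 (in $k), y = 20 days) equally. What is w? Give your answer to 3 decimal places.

u(101,13) = u(84,20) means w·101 + (1−w)·13 = w·84 + (1−w)·20.
Rearranging, 17·w − 7·(1−w) = 0.
Hence w = 7/(17+7) = 7/24 = 0.292.

w = 0.292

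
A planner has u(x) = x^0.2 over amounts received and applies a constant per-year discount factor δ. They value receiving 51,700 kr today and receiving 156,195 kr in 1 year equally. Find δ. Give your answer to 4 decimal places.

Indifference means u(51700) = δ · u(156195), so δ = u(51700)/u(156195).
With u(x) = x^0.2: δ = 51700^0.2/156195^0.2 = (51700/156195)^0.2 = 0.80161.

δ ≈ 0.8016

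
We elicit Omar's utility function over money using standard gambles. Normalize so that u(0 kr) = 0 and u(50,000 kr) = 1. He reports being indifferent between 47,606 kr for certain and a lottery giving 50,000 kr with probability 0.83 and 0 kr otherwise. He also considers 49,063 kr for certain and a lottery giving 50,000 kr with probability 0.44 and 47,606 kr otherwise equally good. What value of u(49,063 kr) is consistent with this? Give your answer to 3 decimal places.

From the first indifference, u(47,606 kr) = 0.83·u(50,000 kr) + 0.17·u(0 kr) = 0.83·1 + 0.17·0 = 0.83.
The second indifference gives u(49,063 kr) = 0.44·u(50,000 kr) + 0.56·u(47,606 kr) = 0.44·1.00 + 0.56·0.83 = 0.9048.

0.905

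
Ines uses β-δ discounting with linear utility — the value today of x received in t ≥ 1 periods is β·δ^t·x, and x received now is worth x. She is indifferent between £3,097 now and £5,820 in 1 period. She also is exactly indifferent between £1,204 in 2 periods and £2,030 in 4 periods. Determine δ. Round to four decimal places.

From the later pair, β·δ^2·1204 = β·δ^4·2030; dividing through, δ^2 = 1204/2030 = 0.59310, so δ = 0.77013.

δ ≈ 0.7701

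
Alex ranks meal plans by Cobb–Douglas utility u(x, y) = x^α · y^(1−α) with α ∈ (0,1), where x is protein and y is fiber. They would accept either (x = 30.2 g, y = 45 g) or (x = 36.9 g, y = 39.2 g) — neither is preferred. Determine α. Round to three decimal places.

α ≈ 0.408

Indifference: 30.2^α · 45^(1−α) = 36.9^α · 39.2^(1−α).
(30.2/36.9)^α = (39.2/45)^(1−α); take logs: α·ln(30.2/36.9) = (1−α)·ln(39.2/45), i.e. α·-0.200370 = (1−α)·-0.137986.
With A = -0.200370 and B = -0.137986: α·A = (1−α)·B, so α = B/(A+B) = -0.137986/-0.338356 ≈ 0.408.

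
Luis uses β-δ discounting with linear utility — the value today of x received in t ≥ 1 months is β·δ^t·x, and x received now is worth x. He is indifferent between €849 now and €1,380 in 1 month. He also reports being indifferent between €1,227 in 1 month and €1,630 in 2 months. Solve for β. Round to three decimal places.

β ≈ 0.817

The second indifference involves only future payoffs, so β cancels: β·δ^1·1227 = β·δ^2·1630, giving δ = 1227/1630 = 0.75276.
Substituting δ into 849 = β·δ·1380: β = 849/(1038.810) ≈ 0.817.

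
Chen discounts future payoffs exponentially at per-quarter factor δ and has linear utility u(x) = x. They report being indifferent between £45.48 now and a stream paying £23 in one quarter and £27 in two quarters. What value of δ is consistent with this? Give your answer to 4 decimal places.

δ ≈ 0.9400

Present value of the stream is 23·δ + 27·δ². Indifference gives 23δ + 27δ² = 45.48.
So 27δ² + 23δ − 45.48 = 0.
The positive root is δ = [−23 + √(23² + 4·27·45.48)] / (2·27) = (−23 + 73.762)/54 ≈ 0.9400.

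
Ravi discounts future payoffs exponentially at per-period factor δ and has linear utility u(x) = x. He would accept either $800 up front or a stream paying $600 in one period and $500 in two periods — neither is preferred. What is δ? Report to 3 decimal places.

δ ≈ 0.800

The stream is worth 600δ + 500δ² today, so 600δ + 500δ² = 800.
That is, 500δ² + 600δ − 800 = 0, a quadratic in δ.
By the quadratic formula (taking the positive root), δ = (−600 + √1960000.00) / 1000 ≈ 0.800.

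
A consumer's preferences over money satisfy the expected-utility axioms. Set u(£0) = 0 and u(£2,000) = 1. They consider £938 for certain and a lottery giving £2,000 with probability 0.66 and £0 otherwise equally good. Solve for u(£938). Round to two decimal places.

u(£938) equals the lottery's expected utility: 0.66·1 + 0.34·0 = 0.66.

0.66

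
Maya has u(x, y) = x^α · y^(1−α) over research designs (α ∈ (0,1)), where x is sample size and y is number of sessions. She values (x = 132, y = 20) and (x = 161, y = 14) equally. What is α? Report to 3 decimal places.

Indifference: 132^α · 20^(1−α) = 161^α · 14^(1−α).
Taking logs: α·ln 132 + (1−α)·ln 20 = α·ln 161 + (1−α)·ln 14, i.e. α·-0.198602 = (1−α)·-0.356675.
So α/(1−α) = (-0.356675)/(-0.198602) = 1.795929, and α = 1.795929/2.795929 ≈ 0.642.

α ≈ 0.642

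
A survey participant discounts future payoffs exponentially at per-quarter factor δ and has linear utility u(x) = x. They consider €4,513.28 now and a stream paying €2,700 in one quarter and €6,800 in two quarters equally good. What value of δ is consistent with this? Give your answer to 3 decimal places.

The stream is worth 2700δ + 6800δ² today, so 2700δ + 6800δ² = 4513.28.
So 6800δ² + 2700δ − 4513.28 = 0.
By the quadratic formula (taking the positive root), δ = (−2700 + √130051216.00) / 13600 ≈ 0.640.

δ ≈ 0.640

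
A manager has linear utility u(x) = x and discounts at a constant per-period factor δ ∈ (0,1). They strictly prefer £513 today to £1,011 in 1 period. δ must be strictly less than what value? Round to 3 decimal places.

δ < 0.507

The preference means 513 > δ·1011.
Dividing through by 1011 gives δ < 0.50742.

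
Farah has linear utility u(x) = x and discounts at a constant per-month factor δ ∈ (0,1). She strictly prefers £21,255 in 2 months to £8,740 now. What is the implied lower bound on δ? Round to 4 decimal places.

The preference means 8740 < δ^2·21255.
Dividing by 21255: δ^2 > 0.41120. Both sides are positive, so the square root keeps the direction.
δ > (8740/21255)^(1/2) ≈ 0.6412.

δ > 0.6412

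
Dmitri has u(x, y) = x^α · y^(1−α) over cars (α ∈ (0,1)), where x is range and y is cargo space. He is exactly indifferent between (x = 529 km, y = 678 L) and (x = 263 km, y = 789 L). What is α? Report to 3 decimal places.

Set the two utilities equal: 529^α·678^(1−α) = 263^α·789^(1−α).
Rearrange to (529/263)^α = (789/678)^(1−α) and take logs: α·0.698834 = (1−α)·0.151619.
Thus α·(0.850453) = 0.151619, so α = 0.151619/0.850453 ≈ 0.178.

α ≈ 0.178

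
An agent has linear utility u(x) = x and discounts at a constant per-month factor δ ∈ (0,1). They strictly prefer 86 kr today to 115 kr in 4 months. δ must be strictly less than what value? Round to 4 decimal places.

Comparing present values: 86 > δ^4·115.
Dividing by 115: δ^4 < 0.74783. Both sides are positive, so the 4th root keeps the direction.
δ < 0.74783^(1/4) = 0.9299.

δ < 0.9299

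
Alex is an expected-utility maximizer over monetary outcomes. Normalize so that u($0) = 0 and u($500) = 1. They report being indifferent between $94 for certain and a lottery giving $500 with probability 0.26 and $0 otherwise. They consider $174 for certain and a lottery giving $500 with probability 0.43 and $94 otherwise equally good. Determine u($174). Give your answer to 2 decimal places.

The first gamble pins u($94): it must equal 0.26·1 + 0.74·0 = 0.26.
Then u($174) = 0.43·u($500) + 0.57·u($94) = 0.43·1.00 + 0.57·0.26 = 0.5782.

0.58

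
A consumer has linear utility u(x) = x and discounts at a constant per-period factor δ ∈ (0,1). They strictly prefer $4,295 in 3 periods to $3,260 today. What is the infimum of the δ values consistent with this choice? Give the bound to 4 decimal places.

The preference means 3260 < δ^3·4295.
Dividing by 4295: δ^3 > 0.75902. Both sides are positive, so the cube root keeps the direction.
δ > (3260/4295)^(1/3) ≈ 0.9122.

δ > 0.9122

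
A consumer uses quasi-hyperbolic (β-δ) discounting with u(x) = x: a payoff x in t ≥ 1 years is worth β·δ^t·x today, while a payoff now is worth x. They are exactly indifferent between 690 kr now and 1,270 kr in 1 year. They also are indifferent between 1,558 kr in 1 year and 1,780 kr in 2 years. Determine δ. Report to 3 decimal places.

δ ≈ 0.875

The second indifference involves only future payoffs, so β cancels: β·δ^1·1558 = β·δ^2·1780, giving δ = 1558/1780 = 0.87528.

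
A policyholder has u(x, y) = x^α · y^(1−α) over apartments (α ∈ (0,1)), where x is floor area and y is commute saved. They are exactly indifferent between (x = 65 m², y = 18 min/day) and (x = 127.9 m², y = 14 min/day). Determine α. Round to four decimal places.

α ≈ 0.2708

Indifference: 65^α · 18^(1−α) = 127.9^α · 14^(1−α).
Rearrange to (65/127.9)^α = (14/18)^(1−α) and take logs: α·-0.6768614 = (1−α)·-0.2513144.
With A = -0.6768614 and B = -0.2513144: α·A = (1−α)·B, so α = B/(A+B) = -0.2513144/-0.9281758 ≈ 0.2708.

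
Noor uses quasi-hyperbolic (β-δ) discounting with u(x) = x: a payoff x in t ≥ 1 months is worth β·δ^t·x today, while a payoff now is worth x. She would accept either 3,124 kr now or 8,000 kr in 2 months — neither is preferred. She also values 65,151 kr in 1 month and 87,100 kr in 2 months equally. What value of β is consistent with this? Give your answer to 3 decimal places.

β ≈ 0.698

The second indifference involves only future payoffs, so β cancels: β·δ^1·65151 = β·δ^2·87100, giving δ = 65151/87100 = 0.74800.
Now use the now-vs-future pair: 3124 = β·δ^2·8000 gives β = 3124/(0.55951·8000) ≈ 0.698.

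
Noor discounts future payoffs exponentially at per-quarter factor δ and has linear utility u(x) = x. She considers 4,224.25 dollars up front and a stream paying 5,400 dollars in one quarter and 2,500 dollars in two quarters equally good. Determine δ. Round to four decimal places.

Equating present values: 4224.25 = 5400δ + 2500δ².
That is, 2500δ² + 5400δ − 4224.25 = 0, a quadratic in δ.
By the quadratic formula (taking the positive root), δ = (−5400 + √71402500.00) / 5000 ≈ 0.6100.

δ ≈ 0.6100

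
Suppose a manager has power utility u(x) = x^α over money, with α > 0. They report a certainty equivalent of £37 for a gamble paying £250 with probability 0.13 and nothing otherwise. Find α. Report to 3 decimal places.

Since u(0) = 0, the lottery's EU is 0.13·250^α.
Indifference: 37^α = 0.13·250^α, so (37/250)^α = 0.13.
Taking logs: α·ln(37/250) = ln(0.13), so α = -2.040221 / -1.910543 ≈ 1.068.

α ≈ 1.068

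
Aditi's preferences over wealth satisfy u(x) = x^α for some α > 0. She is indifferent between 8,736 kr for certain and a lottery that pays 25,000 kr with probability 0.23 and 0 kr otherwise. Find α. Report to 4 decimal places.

α ≈ 1.3978

Since u(0) = 0, the lottery's EU is 0.23·25000^α.
Setting u(8736) equal to that: 8736^α = 0.23·25000^α ⇒ (8736/25000)^α = 0.23.
Taking logs: α·ln(8736/25000) = ln(0.23), so α = -1.4696760 / -1.0514234 ≈ 1.3978.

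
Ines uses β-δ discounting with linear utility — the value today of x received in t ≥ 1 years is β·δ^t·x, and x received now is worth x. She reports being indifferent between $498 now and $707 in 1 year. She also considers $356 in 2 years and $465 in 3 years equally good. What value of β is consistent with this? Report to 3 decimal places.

β ≈ 0.920

Both payoffs in the second observation are in the future, so β drops out: δ^2·356 = δ^3·465 ⇒ δ = 356/465 = 0.76559.
Substituting δ into 498 = β·δ·707: β = 498/(541.273) ≈ 0.920.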